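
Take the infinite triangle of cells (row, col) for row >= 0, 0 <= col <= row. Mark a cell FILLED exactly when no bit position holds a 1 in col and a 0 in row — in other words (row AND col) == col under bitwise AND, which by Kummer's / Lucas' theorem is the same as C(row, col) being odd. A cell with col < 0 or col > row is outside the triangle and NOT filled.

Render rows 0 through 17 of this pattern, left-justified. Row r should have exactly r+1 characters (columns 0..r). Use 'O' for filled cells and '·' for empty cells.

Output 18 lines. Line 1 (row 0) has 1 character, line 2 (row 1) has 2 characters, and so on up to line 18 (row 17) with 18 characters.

Answer: O
OO
O·O
OOOO
O···O
OO··OO
O·O·O·O
OOOOOOOO
O·······O
OO······OO
O·O·····O·O
OOOO····OOOO
O···O···O···O
OO··OO··OO··OO
O·O·O·O·O·O·O·O
OOOOOOOOOOOOOOOO
O···············O
OO··············OO

Derivation:
r0=0: O
r1=1: OO
r2=10: O·O
r3=11: OOOO
r4=100: O···O
r5=101: OO··OO
r6=110: O·O·O·O
r7=111: OOOOOOOO
r8=1000: O·······O
r9=1001: OO······OO
r10=1010: O·O·····O·O
r11=1011: OOOO····OOOO
r12=1100: O···O···O···O
r13=1101: OO··OO··OO··OO
r14=1110: O·O·O·O·O·O·O·O
r15=1111: OOOOOOOOOOOOOOOO
r16=10000: O···············O
r17=10001: OO··············OO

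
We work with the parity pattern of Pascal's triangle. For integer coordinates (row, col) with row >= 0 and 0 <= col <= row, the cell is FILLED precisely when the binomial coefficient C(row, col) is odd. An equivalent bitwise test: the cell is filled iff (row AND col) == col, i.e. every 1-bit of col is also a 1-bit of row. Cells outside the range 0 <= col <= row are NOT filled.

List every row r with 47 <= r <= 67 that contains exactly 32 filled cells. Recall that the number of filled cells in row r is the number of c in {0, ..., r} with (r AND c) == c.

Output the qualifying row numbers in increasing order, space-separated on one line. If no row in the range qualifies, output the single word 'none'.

Answer: 47 55 59 61 62

Derivation:
Row r has 2^popcount(r) filled cells, so we need popcount(r) = log2(32) = 5.
Scan r = 47..67 and keep those with exactly 5 one-bits:
r=47=101111 popcount=5 -> KEEP
r=48=110000 popcount=2 -> skip
r=49=110001 popcount=3 -> skip
r=50=110010 popcount=3 -> skip
r=51=110011 popcount=4 -> skip
r=52=110100 popcount=3 -> skip
r=53=110101 popcount=4 -> skip
r=54=110110 popcount=4 -> skip
r=55=110111 popcount=5 -> KEEP
r=56=111000 popcount=3 -> skip
r=57=111001 popcount=4 -> skip
r=58=111010 popcount=4 -> skip
r=59=111011 popcount=5 -> KEEP
r=60=111100 popcount=4 -> skip
r=61=111101 popcount=5 -> KEEP
r=62=111110 popcount=5 -> KEEP
r=63=111111 popcount=6 -> skip
r=64=1000000 popcount=1 -> skip
r=65=1000001 popcount=2 -> skip
r=66=1000010 popcount=2 -> skip
r=67=1000011 popcount=3 -> skip
Kept rows: 47 55 59 61 62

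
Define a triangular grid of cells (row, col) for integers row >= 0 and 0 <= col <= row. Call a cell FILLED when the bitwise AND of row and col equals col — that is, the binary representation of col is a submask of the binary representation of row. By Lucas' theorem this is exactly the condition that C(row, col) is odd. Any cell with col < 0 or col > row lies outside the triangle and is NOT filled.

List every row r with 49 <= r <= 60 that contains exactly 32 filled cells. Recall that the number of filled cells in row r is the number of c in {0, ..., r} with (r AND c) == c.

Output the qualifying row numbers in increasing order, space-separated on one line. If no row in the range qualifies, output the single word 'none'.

Row r has 2^popcount(r) filled cells, so we need popcount(r) = log2(32) = 5.
Scan r = 49..60 and keep those with exactly 5 one-bits:
r=49=110001 popcount=3 -> skip
r=50=110010 popcount=3 -> skip
r=51=110011 popcount=4 -> skip
r=52=110100 popcount=3 -> skip
r=53=110101 popcount=4 -> skip
r=54=110110 popcount=4 -> skip
r=55=110111 popcount=5 -> KEEP
r=56=111000 popcount=3 -> skip
r=57=111001 popcount=4 -> skip
r=58=111010 popcount=4 -> skip
r=59=111011 popcount=5 -> KEEP
r=60=111100 popcount=4 -> skip
Kept rows: 55 59

Answer: 55 59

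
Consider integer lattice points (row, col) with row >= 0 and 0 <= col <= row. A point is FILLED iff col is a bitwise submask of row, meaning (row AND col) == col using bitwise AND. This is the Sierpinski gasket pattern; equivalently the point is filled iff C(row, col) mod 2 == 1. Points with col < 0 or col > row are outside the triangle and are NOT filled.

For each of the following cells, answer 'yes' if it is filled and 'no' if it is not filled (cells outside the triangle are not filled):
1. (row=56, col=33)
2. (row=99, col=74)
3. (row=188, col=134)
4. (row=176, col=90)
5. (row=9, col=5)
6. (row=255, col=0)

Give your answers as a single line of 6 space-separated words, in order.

(56,33): row=0b111000, col=0b100001, row AND col = 0b100000 = 32; 32 != 33 -> empty
(99,74): row=0b1100011, col=0b1001010, row AND col = 0b1000010 = 66; 66 != 74 -> empty
(188,134): row=0b10111100, col=0b10000110, row AND col = 0b10000100 = 132; 132 != 134 -> empty
(176,90): row=0b10110000, col=0b1011010, row AND col = 0b10000 = 16; 16 != 90 -> empty
(9,5): row=0b1001, col=0b101, row AND col = 0b1 = 1; 1 != 5 -> empty
(255,0): row=0b11111111, col=0b0, row AND col = 0b0 = 0; 0 == 0 -> filled

Answer: no no no no no yes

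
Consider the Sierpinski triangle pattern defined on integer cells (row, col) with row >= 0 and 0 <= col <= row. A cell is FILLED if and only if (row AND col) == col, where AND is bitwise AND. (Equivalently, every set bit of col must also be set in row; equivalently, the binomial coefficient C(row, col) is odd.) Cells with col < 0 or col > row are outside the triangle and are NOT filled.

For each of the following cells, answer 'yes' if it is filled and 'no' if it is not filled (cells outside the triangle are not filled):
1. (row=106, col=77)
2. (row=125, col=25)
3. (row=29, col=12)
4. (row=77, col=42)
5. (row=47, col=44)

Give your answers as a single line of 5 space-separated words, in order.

(106,77): row=0b1101010, col=0b1001101, row AND col = 0b1001000 = 72; 72 != 77 -> empty
(125,25): row=0b1111101, col=0b11001, row AND col = 0b11001 = 25; 25 == 25 -> filled
(29,12): row=0b11101, col=0b1100, row AND col = 0b1100 = 12; 12 == 12 -> filled
(77,42): row=0b1001101, col=0b101010, row AND col = 0b1000 = 8; 8 != 42 -> empty
(47,44): row=0b101111, col=0b101100, row AND col = 0b101100 = 44; 44 == 44 -> filled

Answer: no yes yes no yes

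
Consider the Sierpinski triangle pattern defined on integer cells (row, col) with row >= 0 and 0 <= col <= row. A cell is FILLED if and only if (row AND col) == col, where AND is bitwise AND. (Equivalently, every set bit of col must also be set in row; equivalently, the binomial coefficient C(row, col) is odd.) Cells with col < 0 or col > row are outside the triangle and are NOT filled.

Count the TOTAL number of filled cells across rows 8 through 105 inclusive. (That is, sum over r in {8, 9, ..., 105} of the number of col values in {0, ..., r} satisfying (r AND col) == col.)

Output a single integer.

r8=1000 pc1: +2 =2
r9=1001 pc2: +4 =6
r10=1010 pc2: +4 =10
r11=1011 pc3: +8 =18
r12=1100 pc2: +4 =22
r13=1101 pc3: +8 =30
r14=1110 pc3: +8 =38
r15=1111 pc4: +16 =54
r16=10000 pc1: +2 =56
r17=10001 pc2: +4 =60
r18=10010 pc2: +4 =64
r19=10011 pc3: +8 =72
r20=10100 pc2: +4 =76
r21=10101 pc3: +8 =84
r22=10110 pc3: +8 =92
r23=10111 pc4: +16 =108
r24=11000 pc2: +4 =112
r25=11001 pc3: +8 =120
r26=11010 pc3: +8 =128
r27=11011 pc4: +16 =144
r28=11100 pc3: +8 =152
r29=11101 pc4: +16 =168
r30=11110 pc4: +16 =184
r31=11111 pc5: +32 =216
r32=100000 pc1: +2 =218
r33=100001 pc2: +4 =222
r34=100010 pc2: +4 =226
r35=100011 pc3: +8 =234
r36=100100 pc2: +4 =238
r37=100101 pc3: +8 =246
r38=100110 pc3: +8 =254
r39=100111 pc4: +16 =270
r40=101000 pc2: +4 =274
r41=101001 pc3: +8 =282
r42=101010 pc3: +8 =290
r43=101011 pc4: +16 =306
r44=101100 pc3: +8 =314
r45=101101 pc4: +16 =330
r46=101110 pc4: +16 =346
r47=101111 pc5: +32 =378
r48=110000 pc2: +4 =382
r49=110001 pc3: +8 =390
r50=110010 pc3: +8 =398
r51=110011 pc4: +16 =414
r52=110100 pc3: +8 =422
r53=110101 pc4: +16 =438
r54=110110 pc4: +16 =454
r55=110111 pc5: +32 =486
r56=111000 pc3: +8 =494
r57=111001 pc4: +16 =510
r58=111010 pc4: +16 =526
r59=111011 pc5: +32 =558
r60=111100 pc4: +16 =574
r61=111101 pc5: +32 =606
r62=111110 pc5: +32 =638
r63=111111 pc6: +64 =702
r64=1000000 pc1: +2 =704
r65=1000001 pc2: +4 =708
r66=1000010 pc2: +4 =712
r67=1000011 pc3: +8 =720
r68=1000100 pc2: +4 =724
r69=1000101 pc3: +8 =732
r70=1000110 pc3: +8 =740
r71=1000111 pc4: +16 =756
r72=1001000 pc2: +4 =760
r73=1001001 pc3: +8 =768
r74=1001010 pc3: +8 =776
r75=1001011 pc4: +16 =792
r76=1001100 pc3: +8 =800
r77=1001101 pc4: +16 =816
r78=1001110 pc4: +16 =832
r79=1001111 pc5: +32 =864
r80=1010000 pc2: +4 =868
r81=1010001 pc3: +8 =876
r82=1010010 pc3: +8 =884
r83=1010011 pc4: +16 =900
r84=1010100 pc3: +8 =908
r85=1010101 pc4: +16 =924
r86=1010110 pc4: +16 =940
r87=1010111 pc5: +32 =972
r88=1011000 pc3: +8 =980
r89=1011001 pc4: +16 =996
r90=1011010 pc4: +16 =1012
r91=1011011 pc5: +32 =1044
r92=1011100 pc4: +16 =1060
r93=1011101 pc5: +32 =1092
r94=1011110 pc5: +32 =1124
r95=1011111 pc6: +64 =1188
r96=1100000 pc2: +4 =1192
r97=1100001 pc3: +8 =1200
r98=1100010 pc3: +8 =1208
r99=1100011 pc4: +16 =1224
r100=1100100 pc3: +8 =1232
r101=1100101 pc4: +16 =1248
r102=1100110 pc4: +16 =1264
r103=1100111 pc5: +32 =1296
r104=1101000 pc3: +8 =1304
r105=1101001 pc4: +16 =1320

Answer: 1320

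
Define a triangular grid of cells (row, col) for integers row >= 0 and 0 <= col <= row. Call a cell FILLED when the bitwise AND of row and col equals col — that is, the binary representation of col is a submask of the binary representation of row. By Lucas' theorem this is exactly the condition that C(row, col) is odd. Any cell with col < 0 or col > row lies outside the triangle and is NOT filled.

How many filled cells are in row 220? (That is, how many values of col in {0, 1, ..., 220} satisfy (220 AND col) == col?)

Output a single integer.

Answer: 32

Derivation:
220 in binary = 11011100
popcount(220) = number of 1-bits in 11011100 = 5
A col c satisfies (220 AND c) == c iff every set bit of c is also set in 220; each of the 5 set bits of 220 can independently be on or off in c.
count = 2^5 = 32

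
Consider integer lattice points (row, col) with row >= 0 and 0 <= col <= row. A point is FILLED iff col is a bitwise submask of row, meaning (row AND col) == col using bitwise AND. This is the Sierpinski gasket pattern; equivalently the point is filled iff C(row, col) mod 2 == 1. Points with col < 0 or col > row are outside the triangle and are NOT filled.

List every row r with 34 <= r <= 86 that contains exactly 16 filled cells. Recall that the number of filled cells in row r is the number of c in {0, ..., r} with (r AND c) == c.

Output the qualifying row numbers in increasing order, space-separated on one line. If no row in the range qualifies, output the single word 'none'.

Row r has 2^popcount(r) filled cells, so we need popcount(r) = log2(16) = 4.
Scan r = 34..86 and keep those with exactly 4 one-bits:
r=34=100010 popcount=2 -> skip
r=35=100011 popcount=3 -> skip
r=36=100100 popcount=2 -> skip
r=37=100101 popcount=3 -> skip
r=38=100110 popcount=3 -> skip
r=39=100111 popcount=4 -> KEEP
r=40=101000 popcount=2 -> skip
r=41=101001 popcount=3 -> skip
r=42=101010 popcount=3 -> skip
r=43=101011 popcount=4 -> KEEP
r=44=101100 popcount=3 -> skip
r=45=101101 popcount=4 -> KEEP
r=46=101110 popcount=4 -> KEEP
r=47=101111 popcount=5 -> skip
r=48=110000 popcount=2 -> skip
r=49=110001 popcount=3 -> skip
r=50=110010 popcount=3 -> skip
r=51=110011 popcount=4 -> KEEP
r=52=110100 popcount=3 -> skip
r=53=110101 popcount=4 -> KEEP
r=54=110110 popcount=4 -> KEEP
r=55=110111 popcount=5 -> skip
r=56=111000 popcount=3 -> skip
r=57=111001 popcount=4 -> KEEP
r=58=111010 popcount=4 -> KEEP
r=59=111011 popcount=5 -> skip
r=60=111100 popcount=4 -> KEEP
r=61=111101 popcount=5 -> skip
r=62=111110 popcount=5 -> skip
r=63=111111 popcount=6 -> skip
r=64=1000000 popcount=1 -> skip
r=65=1000001 popcount=2 -> skip
r=66=1000010 popcount=2 -> skip
r=67=1000011 popcount=3 -> skip
r=68=1000100 popcount=2 -> skip
r=69=1000101 popcount=3 -> skip
r=70=1000110 popcount=3 -> skip
r=71=1000111 popcount=4 -> KEEP
r=72=1001000 popcount=2 -> skip
r=73=1001001 popcount=3 -> skip
r=74=1001010 popcount=3 -> skip
r=75=1001011 popcount=4 -> KEEP
r=76=1001100 popcount=3 -> skip
r=77=1001101 popcount=4 -> KEEP
r=78=1001110 popcount=4 -> KEEP
r=79=1001111 popcount=5 -> skip
r=80=1010000 popcount=2 -> skip
r=81=1010001 popcount=3 -> skip
r=82=1010010 popcount=3 -> skip
r=83=1010011 popcount=4 -> KEEP
r=84=1010100 popcount=3 -> skip
r=85=1010101 popcount=4 -> KEEP
r=86=1010110 popcount=4 -> KEEP
Kept rows: 39 43 45 46 51 53 54 57 58 60 71 75 77 78 83 85 86

Answer: 39 43 45 46 51 53 54 57 58 60 71 75 77 78 83 85 86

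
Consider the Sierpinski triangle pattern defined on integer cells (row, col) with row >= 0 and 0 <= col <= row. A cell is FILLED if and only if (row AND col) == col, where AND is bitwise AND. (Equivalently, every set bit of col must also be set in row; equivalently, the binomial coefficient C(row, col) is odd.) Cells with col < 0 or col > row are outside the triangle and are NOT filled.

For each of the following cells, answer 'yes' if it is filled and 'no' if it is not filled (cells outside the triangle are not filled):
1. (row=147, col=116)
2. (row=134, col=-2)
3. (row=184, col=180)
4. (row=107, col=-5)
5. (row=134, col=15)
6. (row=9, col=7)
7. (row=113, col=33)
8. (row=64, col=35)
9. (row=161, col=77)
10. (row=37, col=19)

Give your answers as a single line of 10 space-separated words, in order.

Answer: no no no no no no yes no no no

Derivation:
(147,116): row=0b10010011, col=0b1110100, row AND col = 0b10000 = 16; 16 != 116 -> empty
(134,-2): col outside [0, 134] -> not filled
(184,180): row=0b10111000, col=0b10110100, row AND col = 0b10110000 = 176; 176 != 180 -> empty
(107,-5): col outside [0, 107] -> not filled
(134,15): row=0b10000110, col=0b1111, row AND col = 0b110 = 6; 6 != 15 -> empty
(9,7): row=0b1001, col=0b111, row AND col = 0b1 = 1; 1 != 7 -> empty
(113,33): row=0b1110001, col=0b100001, row AND col = 0b100001 = 33; 33 == 33 -> filled
(64,35): row=0b1000000, col=0b100011, row AND col = 0b0 = 0; 0 != 35 -> empty
(161,77): row=0b10100001, col=0b1001101, row AND col = 0b1 = 1; 1 != 77 -> empty
(37,19): row=0b100101, col=0b10011, row AND col = 0b1 = 1; 1 != 19 -> empty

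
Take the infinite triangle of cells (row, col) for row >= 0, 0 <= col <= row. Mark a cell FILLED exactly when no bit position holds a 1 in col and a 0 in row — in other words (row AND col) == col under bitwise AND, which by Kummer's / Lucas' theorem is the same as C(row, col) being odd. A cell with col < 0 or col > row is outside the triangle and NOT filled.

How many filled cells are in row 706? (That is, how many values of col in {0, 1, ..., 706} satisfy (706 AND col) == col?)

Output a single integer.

Answer: 16

Derivation:
706 in binary = 1011000010
popcount(706) = number of 1-bits in 1011000010 = 4
A col c satisfies (706 AND c) == c iff every set bit of c is also set in 706; each of the 4 set bits of 706 can independently be on or off in c.
count = 2^4 = 16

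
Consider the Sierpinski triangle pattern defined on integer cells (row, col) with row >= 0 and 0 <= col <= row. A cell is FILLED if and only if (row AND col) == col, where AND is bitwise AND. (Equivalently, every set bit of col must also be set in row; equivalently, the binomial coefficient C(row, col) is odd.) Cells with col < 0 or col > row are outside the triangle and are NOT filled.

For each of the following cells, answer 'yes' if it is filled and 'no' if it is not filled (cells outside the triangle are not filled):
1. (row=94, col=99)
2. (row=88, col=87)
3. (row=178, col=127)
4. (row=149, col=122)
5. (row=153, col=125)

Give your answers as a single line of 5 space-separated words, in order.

(94,99): col outside [0, 94] -> not filled
(88,87): row=0b1011000, col=0b1010111, row AND col = 0b1010000 = 80; 80 != 87 -> empty
(178,127): row=0b10110010, col=0b1111111, row AND col = 0b110010 = 50; 50 != 127 -> empty
(149,122): row=0b10010101, col=0b1111010, row AND col = 0b10000 = 16; 16 != 122 -> empty
(153,125): row=0b10011001, col=0b1111101, row AND col = 0b11001 = 25; 25 != 125 -> empty

Answer: no no no no no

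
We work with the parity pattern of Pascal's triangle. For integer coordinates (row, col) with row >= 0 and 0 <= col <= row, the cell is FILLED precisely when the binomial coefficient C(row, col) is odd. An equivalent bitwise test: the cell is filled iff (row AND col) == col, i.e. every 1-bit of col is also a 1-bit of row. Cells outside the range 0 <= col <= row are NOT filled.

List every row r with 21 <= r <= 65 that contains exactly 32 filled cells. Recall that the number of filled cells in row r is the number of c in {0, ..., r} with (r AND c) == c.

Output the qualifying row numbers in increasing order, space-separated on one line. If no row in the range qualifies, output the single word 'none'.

Row r has 2^popcount(r) filled cells, so we need popcount(r) = log2(32) = 5.
Scan r = 21..65 and keep those with exactly 5 one-bits:
r=21=10101 popcount=3 -> skip
r=22=10110 popcount=3 -> skip
r=23=10111 popcount=4 -> skip
r=24=11000 popcount=2 -> skip
r=25=11001 popcount=3 -> skip
r=26=11010 popcount=3 -> skip
r=27=11011 popcount=4 -> skip
r=28=11100 popcount=3 -> skip
r=29=11101 popcount=4 -> skip
r=30=11110 popcount=4 -> skip
r=31=11111 popcount=5 -> KEEP
r=32=100000 popcount=1 -> skip
r=33=100001 popcount=2 -> skip
r=34=100010 popcount=2 -> skip
r=35=100011 popcount=3 -> skip
r=36=100100 popcount=2 -> skip
r=37=100101 popcount=3 -> skip
r=38=100110 popcount=3 -> skip
r=39=100111 popcount=4 -> skip
r=40=101000 popcount=2 -> skip
r=41=101001 popcount=3 -> skip
r=42=101010 popcount=3 -> skip
r=43=101011 popcount=4 -> skip
r=44=101100 popcount=3 -> skip
r=45=101101 popcount=4 -> skip
r=46=101110 popcount=4 -> skip
r=47=101111 popcount=5 -> KEEP
r=48=110000 popcount=2 -> skip
r=49=110001 popcount=3 -> skip
r=50=110010 popcount=3 -> skip
r=51=110011 popcount=4 -> skip
r=52=110100 popcount=3 -> skip
r=53=110101 popcount=4 -> skip
r=54=110110 popcount=4 -> skip
r=55=110111 popcount=5 -> KEEP
r=56=111000 popcount=3 -> skip
r=57=111001 popcount=4 -> skip
r=58=111010 popcount=4 -> skip
r=59=111011 popcount=5 -> KEEP
r=60=111100 popcount=4 -> skip
r=61=111101 popcount=5 -> KEEP
r=62=111110 popcount=5 -> KEEP
r=63=111111 popcount=6 -> skip
r=64=1000000 popcount=1 -> skip
r=65=1000001 popcount=2 -> skip
Kept rows: 31 47 55 59 61 62

Answer: 31 47 55 59 61 62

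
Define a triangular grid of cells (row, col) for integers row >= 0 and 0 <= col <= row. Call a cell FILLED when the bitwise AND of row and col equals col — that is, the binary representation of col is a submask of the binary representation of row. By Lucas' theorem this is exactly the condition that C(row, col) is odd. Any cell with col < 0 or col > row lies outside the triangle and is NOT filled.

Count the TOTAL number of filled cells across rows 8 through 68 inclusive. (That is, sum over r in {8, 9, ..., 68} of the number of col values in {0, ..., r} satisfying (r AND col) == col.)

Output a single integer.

r8=1000 pc1: +2 =2
r9=1001 pc2: +4 =6
r10=1010 pc2: +4 =10
r11=1011 pc3: +8 =18
r12=1100 pc2: +4 =22
r13=1101 pc3: +8 =30
r14=1110 pc3: +8 =38
r15=1111 pc4: +16 =54
r16=10000 pc1: +2 =56
r17=10001 pc2: +4 =60
r18=10010 pc2: +4 =64
r19=10011 pc3: +8 =72
r20=10100 pc2: +4 =76
r21=10101 pc3: +8 =84
r22=10110 pc3: +8 =92
r23=10111 pc4: +16 =108
r24=11000 pc2: +4 =112
r25=11001 pc3: +8 =120
r26=11010 pc3: +8 =128
r27=11011 pc4: +16 =144
r28=11100 pc3: +8 =152
r29=11101 pc4: +16 =168
r30=11110 pc4: +16 =184
r31=11111 pc5: +32 =216
r32=100000 pc1: +2 =218
r33=100001 pc2: +4 =222
r34=100010 pc2: +4 =226
r35=100011 pc3: +8 =234
r36=100100 pc2: +4 =238
r37=100101 pc3: +8 =246
r38=100110 pc3: +8 =254
r39=100111 pc4: +16 =270
r40=101000 pc2: +4 =274
r41=101001 pc3: +8 =282
r42=101010 pc3: +8 =290
r43=101011 pc4: +16 =306
r44=101100 pc3: +8 =314
r45=101101 pc4: +16 =330
r46=101110 pc4: +16 =346
r47=101111 pc5: +32 =378
r48=110000 pc2: +4 =382
r49=110001 pc3: +8 =390
r50=110010 pc3: +8 =398
r51=110011 pc4: +16 =414
r52=110100 pc3: +8 =422
r53=110101 pc4: +16 =438
r54=110110 pc4: +16 =454
r55=110111 pc5: +32 =486
r56=111000 pc3: +8 =494
r57=111001 pc4: +16 =510
r58=111010 pc4: +16 =526
r59=111011 pc5: +32 =558
r60=111100 pc4: +16 =574
r61=111101 pc5: +32 =606
r62=111110 pc5: +32 =638
r63=111111 pc6: +64 =702
r64=1000000 pc1: +2 =704
r65=1000001 pc2: +4 =708
r66=1000010 pc2: +4 =712
r67=1000011 pc3: +8 =720
r68=1000100 pc2: +4 =724

Answer: 724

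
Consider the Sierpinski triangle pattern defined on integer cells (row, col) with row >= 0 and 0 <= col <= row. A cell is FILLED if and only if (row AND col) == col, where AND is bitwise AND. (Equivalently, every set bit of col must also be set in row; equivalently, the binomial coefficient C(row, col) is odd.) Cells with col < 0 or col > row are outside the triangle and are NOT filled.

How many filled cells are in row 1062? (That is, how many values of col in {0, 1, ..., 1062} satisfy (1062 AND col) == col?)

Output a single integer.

1062 in binary = 10000100110
popcount(1062) = number of 1-bits in 10000100110 = 4
A col c satisfies (1062 AND c) == c iff every set bit of c is also set in 1062; each of the 4 set bits of 1062 can independently be on or off in c.
count = 2^4 = 16

Answer: 16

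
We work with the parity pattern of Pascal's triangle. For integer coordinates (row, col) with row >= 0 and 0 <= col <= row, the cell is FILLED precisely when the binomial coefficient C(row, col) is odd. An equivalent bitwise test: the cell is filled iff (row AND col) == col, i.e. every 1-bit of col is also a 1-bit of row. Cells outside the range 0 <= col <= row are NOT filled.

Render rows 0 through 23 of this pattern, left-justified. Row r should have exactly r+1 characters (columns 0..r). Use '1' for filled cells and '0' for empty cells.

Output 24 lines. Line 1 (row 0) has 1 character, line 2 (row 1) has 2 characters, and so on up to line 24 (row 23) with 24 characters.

r0=0: 1
r1=1: 11
r2=10: 101
r3=11: 1111
r4=100: 10001
r5=101: 110011
r6=110: 1010101
r7=111: 11111111
r8=1000: 100000001
r9=1001: 1100000011
r10=1010: 10100000101
r11=1011: 111100001111
r12=1100: 1000100010001
r13=1101: 11001100110011
r14=1110: 101010101010101
r15=1111: 1111111111111111
r16=10000: 10000000000000001
r17=10001: 110000000000000011
r18=10010: 1010000000000000101
r19=10011: 11110000000000001111
r20=10100: 100010000000000010001
r21=10101: 1100110000000000110011
r22=10110: 10101010000000001010101
r23=10111: 111111110000000011111111

Answer: 1
11
101
1111
10001
110011
1010101
11111111
100000001
1100000011
10100000101
111100001111
1000100010001
11001100110011
101010101010101
1111111111111111
10000000000000001
110000000000000011
1010000000000000101
11110000000000001111
100010000000000010001
1100110000000000110011
10101010000000001010101
111111110000000011111111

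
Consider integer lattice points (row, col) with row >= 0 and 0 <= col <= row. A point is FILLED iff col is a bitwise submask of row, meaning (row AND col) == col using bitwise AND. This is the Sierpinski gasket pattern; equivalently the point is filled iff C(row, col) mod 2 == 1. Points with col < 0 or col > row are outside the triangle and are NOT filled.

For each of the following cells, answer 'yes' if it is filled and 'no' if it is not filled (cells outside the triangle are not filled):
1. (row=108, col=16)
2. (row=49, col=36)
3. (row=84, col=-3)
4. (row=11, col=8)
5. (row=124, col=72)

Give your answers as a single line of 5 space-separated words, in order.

Answer: no no no yes yes

Derivation:
(108,16): row=0b1101100, col=0b10000, row AND col = 0b0 = 0; 0 != 16 -> empty
(49,36): row=0b110001, col=0b100100, row AND col = 0b100000 = 32; 32 != 36 -> empty
(84,-3): col outside [0, 84] -> not filled
(11,8): row=0b1011, col=0b1000, row AND col = 0b1000 = 8; 8 == 8 -> filled
(124,72): row=0b1111100, col=0b1001000, row AND col = 0b1001000 = 72; 72 == 72 -> filled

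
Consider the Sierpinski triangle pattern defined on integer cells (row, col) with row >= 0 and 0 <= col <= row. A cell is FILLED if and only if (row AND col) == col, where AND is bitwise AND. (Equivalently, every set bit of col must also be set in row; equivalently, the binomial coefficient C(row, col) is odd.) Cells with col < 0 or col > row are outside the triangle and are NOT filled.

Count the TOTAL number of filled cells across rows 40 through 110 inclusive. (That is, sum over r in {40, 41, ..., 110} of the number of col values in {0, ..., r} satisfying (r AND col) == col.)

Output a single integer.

r40=101000 pc2: +4 =4
r41=101001 pc3: +8 =12
r42=101010 pc3: +8 =20
r43=101011 pc4: +16 =36
r44=101100 pc3: +8 =44
r45=101101 pc4: +16 =60
r46=101110 pc4: +16 =76
r47=101111 pc5: +32 =108
r48=110000 pc2: +4 =112
r49=110001 pc3: +8 =120
r50=110010 pc3: +8 =128
r51=110011 pc4: +16 =144
r52=110100 pc3: +8 =152
r53=110101 pc4: +16 =168
r54=110110 pc4: +16 =184
r55=110111 pc5: +32 =216
r56=111000 pc3: +8 =224
r57=111001 pc4: +16 =240
r58=111010 pc4: +16 =256
r59=111011 pc5: +32 =288
r60=111100 pc4: +16 =304
r61=111101 pc5: +32 =336
r62=111110 pc5: +32 =368
r63=111111 pc6: +64 =432
r64=1000000 pc1: +2 =434
r65=1000001 pc2: +4 =438
r66=1000010 pc2: +4 =442
r67=1000011 pc3: +8 =450
r68=1000100 pc2: +4 =454
r69=1000101 pc3: +8 =462
r70=1000110 pc3: +8 =470
r71=1000111 pc4: +16 =486
r72=1001000 pc2: +4 =490
r73=1001001 pc3: +8 =498
r74=1001010 pc3: +8 =506
r75=1001011 pc4: +16 =522
r76=1001100 pc3: +8 =530
r77=1001101 pc4: +16 =546
r78=1001110 pc4: +16 =562
r79=1001111 pc5: +32 =594
r80=1010000 pc2: +4 =598
r81=1010001 pc3: +8 =606
r82=1010010 pc3: +8 =614
r83=1010011 pc4: +16 =630
r84=1010100 pc3: +8 =638
r85=1010101 pc4: +16 =654
r86=1010110 pc4: +16 =670
r87=1010111 pc5: +32 =702
r88=1011000 pc3: +8 =710
r89=1011001 pc4: +16 =726
r90=1011010 pc4: +16 =742
r91=1011011 pc5: +32 =774
r92=1011100 pc4: +16 =790
r93=1011101 pc5: +32 =822
r94=1011110 pc5: +32 =854
r95=1011111 pc6: +64 =918
r96=1100000 pc2: +4 =922
r97=1100001 pc3: +8 =930
r98=1100010 pc3: +8 =938
r99=1100011 pc4: +16 =954
r100=1100100 pc3: +8 =962
r101=1100101 pc4: +16 =978
r102=1100110 pc4: +16 =994
r103=1100111 pc5: +32 =1026
r104=1101000 pc3: +8 =1034
r105=1101001 pc4: +16 =1050
r106=1101010 pc4: +16 =1066
r107=1101011 pc5: +32 =1098
r108=1101100 pc4: +16 =1114
r109=1101101 pc5: +32 =1146
r110=1101110 pc5: +32 =1178

Answer: 1178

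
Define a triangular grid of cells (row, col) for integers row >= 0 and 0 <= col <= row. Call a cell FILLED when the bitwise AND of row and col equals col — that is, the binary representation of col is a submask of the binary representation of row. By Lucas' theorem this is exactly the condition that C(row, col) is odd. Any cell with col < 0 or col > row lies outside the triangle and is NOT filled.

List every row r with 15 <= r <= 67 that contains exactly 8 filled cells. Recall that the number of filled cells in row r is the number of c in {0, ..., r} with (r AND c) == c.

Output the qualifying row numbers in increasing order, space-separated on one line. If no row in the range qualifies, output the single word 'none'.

Row r has 2^popcount(r) filled cells, so we need popcount(r) = log2(8) = 3.
Scan r = 15..67 and keep those with exactly 3 one-bits:
r=15=1111 popcount=4 -> skip
r=16=10000 popcount=1 -> skip
r=17=10001 popcount=2 -> skip
r=18=10010 popcount=2 -> skip
r=19=10011 popcount=3 -> KEEP
r=20=10100 popcount=2 -> skip
r=21=10101 popcount=3 -> KEEP
r=22=10110 popcount=3 -> KEEP
r=23=10111 popcount=4 -> skip
r=24=11000 popcount=2 -> skip
r=25=11001 popcount=3 -> KEEP
r=26=11010 popcount=3 -> KEEP
r=27=11011 popcount=4 -> skip
r=28=11100 popcount=3 -> KEEP
r=29=11101 popcount=4 -> skip
r=30=11110 popcount=4 -> skip
r=31=11111 popcount=5 -> skip
r=32=100000 popcount=1 -> skip
r=33=100001 popcount=2 -> skip
r=34=100010 popcount=2 -> skip
r=35=100011 popcount=3 -> KEEP
r=36=100100 popcount=2 -> skip
r=37=100101 popcount=3 -> KEEP
r=38=100110 popcount=3 -> KEEP
r=39=100111 popcount=4 -> skip
r=40=101000 popcount=2 -> skip
r=41=101001 popcount=3 -> KEEP
r=42=101010 popcount=3 -> KEEP
r=43=101011 popcount=4 -> skip
r=44=101100 popcount=3 -> KEEP
r=45=101101 popcount=4 -> skip
r=46=101110 popcount=4 -> skip
r=47=101111 popcount=5 -> skip
r=48=110000 popcount=2 -> skip
r=49=110001 popcount=3 -> KEEP
r=50=110010 popcount=3 -> KEEP
r=51=110011 popcount=4 -> skip
r=52=110100 popcount=3 -> KEEP
r=53=110101 popcount=4 -> skip
r=54=110110 popcount=4 -> skip
r=55=110111 popcount=5 -> skip
r=56=111000 popcount=3 -> KEEP
r=57=111001 popcount=4 -> skip
r=58=111010 popcount=4 -> skip
r=59=111011 popcount=5 -> skip
r=60=111100 popcount=4 -> skip
r=61=111101 popcount=5 -> skip
r=62=111110 popcount=5 -> skip
r=63=111111 popcount=6 -> skip
r=64=1000000 popcount=1 -> skip
r=65=1000001 popcount=2 -> skip
r=66=1000010 popcount=2 -> skip
r=67=1000011 popcount=3 -> KEEP
Kept rows: 19 21 22 25 26 28 35 37 38 41 42 44 49 50 52 56 67

Answer: 19 21 22 25 26 28 35 37 38 41 42 44 49 50 52 56 67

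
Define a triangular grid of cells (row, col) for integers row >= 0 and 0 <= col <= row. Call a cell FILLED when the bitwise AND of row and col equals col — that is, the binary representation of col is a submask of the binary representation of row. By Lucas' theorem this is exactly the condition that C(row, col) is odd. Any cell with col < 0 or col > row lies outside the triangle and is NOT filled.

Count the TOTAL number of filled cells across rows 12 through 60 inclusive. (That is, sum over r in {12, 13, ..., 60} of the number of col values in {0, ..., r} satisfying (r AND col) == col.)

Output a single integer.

Answer: 556

Derivation:
r12=1100 pc2: +4 =4
r13=1101 pc3: +8 =12
r14=1110 pc3: +8 =20
r15=1111 pc4: +16 =36
r16=10000 pc1: +2 =38
r17=10001 pc2: +4 =42
r18=10010 pc2: +4 =46
r19=10011 pc3: +8 =54
r20=10100 pc2: +4 =58
r21=10101 pc3: +8 =66
r22=10110 pc3: +8 =74
r23=10111 pc4: +16 =90
r24=11000 pc2: +4 =94
r25=11001 pc3: +8 =102
r26=11010 pc3: +8 =110
r27=11011 pc4: +16 =126
r28=11100 pc3: +8 =134
r29=11101 pc4: +16 =150
r30=11110 pc4: +16 =166
r31=11111 pc5: +32 =198
r32=100000 pc1: +2 =200
r33=100001 pc2: +4 =204
r34=100010 pc2: +4 =208
r35=100011 pc3: +8 =216
r36=100100 pc2: +4 =220
r37=100101 pc3: +8 =228
r38=100110 pc3: +8 =236
r39=100111 pc4: +16 =252
r40=101000 pc2: +4 =256
r41=101001 pc3: +8 =264
r42=101010 pc3: +8 =272
r43=101011 pc4: +16 =288
r44=101100 pc3: +8 =296
r45=101101 pc4: +16 =312
r46=101110 pc4: +16 =328
r47=101111 pc5: +32 =360
r48=110000 pc2: +4 =364
r49=110001 pc3: +8 =372
r50=110010 pc3: +8 =380
r51=110011 pc4: +16 =396
r52=110100 pc3: +8 =404
r53=110101 pc4: +16 =420
r54=110110 pc4: +16 =436
r55=110111 pc5: +32 =468
r56=111000 pc3: +8 =476
r57=111001 pc4: +16 =492
r58=111010 pc4: +16 =508
r59=111011 pc5: +32 =540
r60=111100 pc4: +16 =556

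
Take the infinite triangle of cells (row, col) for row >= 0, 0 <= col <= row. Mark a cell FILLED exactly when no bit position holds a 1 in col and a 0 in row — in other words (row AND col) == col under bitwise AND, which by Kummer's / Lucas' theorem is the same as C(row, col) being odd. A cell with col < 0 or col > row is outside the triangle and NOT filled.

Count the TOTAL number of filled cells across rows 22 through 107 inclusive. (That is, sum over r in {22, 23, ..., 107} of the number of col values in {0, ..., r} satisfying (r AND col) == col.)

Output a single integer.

Answer: 1284

Derivation:
r22=10110 pc3: +8 =8
r23=10111 pc4: +16 =24
r24=11000 pc2: +4 =28
r25=11001 pc3: +8 =36
r26=11010 pc3: +8 =44
r27=11011 pc4: +16 =60
r28=11100 pc3: +8 =68
r29=11101 pc4: +16 =84
r30=11110 pc4: +16 =100
r31=11111 pc5: +32 =132
r32=100000 pc1: +2 =134
r33=100001 pc2: +4 =138
r34=100010 pc2: +4 =142
r35=100011 pc3: +8 =150
r36=100100 pc2: +4 =154
r37=100101 pc3: +8 =162
r38=100110 pc3: +8 =170
r39=100111 pc4: +16 =186
r40=101000 pc2: +4 =190
r41=101001 pc3: +8 =198
r42=101010 pc3: +8 =206
r43=101011 pc4: +16 =222
r44=101100 pc3: +8 =230
r45=101101 pc4: +16 =246
r46=101110 pc4: +16 =262
r47=101111 pc5: +32 =294
r48=110000 pc2: +4 =298
r49=110001 pc3: +8 =306
r50=110010 pc3: +8 =314
r51=110011 pc4: +16 =330
r52=110100 pc3: +8 =338
r53=110101 pc4: +16 =354
r54=110110 pc4: +16 =370
r55=110111 pc5: +32 =402
r56=111000 pc3: +8 =410
r57=111001 pc4: +16 =426
r58=111010 pc4: +16 =442
r59=111011 pc5: +32 =474
r60=111100 pc4: +16 =490
r61=111101 pc5: +32 =522
r62=111110 pc5: +32 =554
r63=111111 pc6: +64 =618
r64=1000000 pc1: +2 =620
r65=1000001 pc2: +4 =624
r66=1000010 pc2: +4 =628
r67=1000011 pc3: +8 =636
r68=1000100 pc2: +4 =640
r69=1000101 pc3: +8 =648
r70=1000110 pc3: +8 =656
r71=1000111 pc4: +16 =672
r72=1001000 pc2: +4 =676
r73=1001001 pc3: +8 =684
r74=1001010 pc3: +8 =692
r75=1001011 pc4: +16 =708
r76=1001100 pc3: +8 =716
r77=1001101 pc4: +16 =732
r78=1001110 pc4: +16 =748
r79=1001111 pc5: +32 =780
r80=1010000 pc2: +4 =784
r81=1010001 pc3: +8 =792
r82=1010010 pc3: +8 =800
r83=1010011 pc4: +16 =816
r84=1010100 pc3: +8 =824
r85=1010101 pc4: +16 =840
r86=1010110 pc4: +16 =856
r87=1010111 pc5: +32 =888
r88=1011000 pc3: +8 =896
r89=1011001 pc4: +16 =912
r90=1011010 pc4: +16 =928
r91=1011011 pc5: +32 =960
r92=1011100 pc4: +16 =976
r93=1011101 pc5: +32 =1008
r94=1011110 pc5: +32 =1040
r95=1011111 pc6: +64 =1104
r96=1100000 pc2: +4 =1108
r97=1100001 pc3: +8 =1116
r98=1100010 pc3: +8 =1124
r99=1100011 pc4: +16 =1140
r100=1100100 pc3: +8 =1148
r101=1100101 pc4: +16 =1164
r102=1100110 pc4: +16 =1180
r103=1100111 pc5: +32 =1212
r104=1101000 pc3: +8 =1220
r105=1101001 pc4: +16 =1236
r106=1101010 pc4: +16 =1252
r107=1101011 pc5: +32 =1284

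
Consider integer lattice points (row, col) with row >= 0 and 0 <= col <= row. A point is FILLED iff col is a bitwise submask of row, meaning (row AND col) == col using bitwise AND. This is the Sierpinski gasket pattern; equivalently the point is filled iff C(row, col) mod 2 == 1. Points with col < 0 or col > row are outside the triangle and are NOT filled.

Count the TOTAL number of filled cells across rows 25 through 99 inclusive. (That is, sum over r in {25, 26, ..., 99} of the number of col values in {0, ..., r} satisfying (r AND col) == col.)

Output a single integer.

Answer: 1112

Derivation:
r25=11001 pc3: +8 =8
r26=11010 pc3: +8 =16
r27=11011 pc4: +16 =32
r28=11100 pc3: +8 =40
r29=11101 pc4: +16 =56
r30=11110 pc4: +16 =72
r31=11111 pc5: +32 =104
r32=100000 pc1: +2 =106
r33=100001 pc2: +4 =110
r34=100010 pc2: +4 =114
r35=100011 pc3: +8 =122
r36=100100 pc2: +4 =126
r37=100101 pc3: +8 =134
r38=100110 pc3: +8 =142
r39=100111 pc4: +16 =158
r40=101000 pc2: +4 =162
r41=101001 pc3: +8 =170
r42=101010 pc3: +8 =178
r43=101011 pc4: +16 =194
r44=101100 pc3: +8 =202
r45=101101 pc4: +16 =218
r46=101110 pc4: +16 =234
r47=101111 pc5: +32 =266
r48=110000 pc2: +4 =270
r49=110001 pc3: +8 =278
r50=110010 pc3: +8 =286
r51=110011 pc4: +16 =302
r52=110100 pc3: +8 =310
r53=110101 pc4: +16 =326
r54=110110 pc4: +16 =342
r55=110111 pc5: +32 =374
r56=111000 pc3: +8 =382
r57=111001 pc4: +16 =398
r58=111010 pc4: +16 =414
r59=111011 pc5: +32 =446
r60=111100 pc4: +16 =462
r61=111101 pc5: +32 =494
r62=111110 pc5: +32 =526
r63=111111 pc6: +64 =590
r64=1000000 pc1: +2 =592
r65=1000001 pc2: +4 =596
r66=1000010 pc2: +4 =600
r67=1000011 pc3: +8 =608
r68=1000100 pc2: +4 =612
r69=1000101 pc3: +8 =620
r70=1000110 pc3: +8 =628
r71=1000111 pc4: +16 =644
r72=1001000 pc2: +4 =648
r73=1001001 pc3: +8 =656
r74=1001010 pc3: +8 =664
r75=1001011 pc4: +16 =680
r76=1001100 pc3: +8 =688
r77=1001101 pc4: +16 =704
r78=1001110 pc4: +16 =720
r79=1001111 pc5: +32 =752
r80=1010000 pc2: +4 =756
r81=1010001 pc3: +8 =764
r82=1010010 pc3: +8 =772
r83=1010011 pc4: +16 =788
r84=1010100 pc3: +8 =796
r85=1010101 pc4: +16 =812
r86=1010110 pc4: +16 =828
r87=1010111 pc5: +32 =860
r88=1011000 pc3: +8 =868
r89=1011001 pc4: +16 =884
r90=1011010 pc4: +16 =900
r91=1011011 pc5: +32 =932
r92=1011100 pc4: +16 =948
r93=1011101 pc5: +32 =980
r94=1011110 pc5: +32 =1012
r95=1011111 pc6: +64 =1076
r96=1100000 pc2: +4 =1080
r97=1100001 pc3: +8 =1088
r98=1100010 pc3: +8 =1096
r99=1100011 pc4: +16 =1112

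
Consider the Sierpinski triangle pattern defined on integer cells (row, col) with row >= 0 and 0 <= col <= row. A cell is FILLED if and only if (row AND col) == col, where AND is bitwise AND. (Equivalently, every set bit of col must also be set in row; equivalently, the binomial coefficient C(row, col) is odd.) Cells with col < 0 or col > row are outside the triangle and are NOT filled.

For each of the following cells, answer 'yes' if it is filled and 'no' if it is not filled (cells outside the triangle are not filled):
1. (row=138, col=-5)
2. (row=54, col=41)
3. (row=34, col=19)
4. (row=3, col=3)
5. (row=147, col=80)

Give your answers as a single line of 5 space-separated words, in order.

Answer: no no no yes no

Derivation:
(138,-5): col outside [0, 138] -> not filled
(54,41): row=0b110110, col=0b101001, row AND col = 0b100000 = 32; 32 != 41 -> empty
(34,19): row=0b100010, col=0b10011, row AND col = 0b10 = 2; 2 != 19 -> empty
(3,3): row=0b11, col=0b11, row AND col = 0b11 = 3; 3 == 3 -> filled
(147,80): row=0b10010011, col=0b1010000, row AND col = 0b10000 = 16; 16 != 80 -> empty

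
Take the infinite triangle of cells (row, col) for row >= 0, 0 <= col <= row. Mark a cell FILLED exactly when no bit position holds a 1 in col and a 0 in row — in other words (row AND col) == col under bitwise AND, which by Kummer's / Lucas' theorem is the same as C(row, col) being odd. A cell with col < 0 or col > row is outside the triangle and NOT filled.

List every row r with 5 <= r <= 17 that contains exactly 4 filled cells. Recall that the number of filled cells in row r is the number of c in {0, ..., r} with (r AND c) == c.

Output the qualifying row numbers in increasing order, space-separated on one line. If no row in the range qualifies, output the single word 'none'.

Row r has 2^popcount(r) filled cells, so we need popcount(r) = log2(4) = 2.
Scan r = 5..17 and keep those with exactly 2 one-bits:
r=5=101 popcount=2 -> KEEP
r=6=110 popcount=2 -> KEEP
r=7=111 popcount=3 -> skip
r=8=1000 popcount=1 -> skip
r=9=1001 popcount=2 -> KEEP
r=10=1010 popcount=2 -> KEEP
r=11=1011 popcount=3 -> skip
r=12=1100 popcount=2 -> KEEP
r=13=1101 popcount=3 -> skip
r=14=1110 popcount=3 -> skip
r=15=1111 popcount=4 -> skip
r=16=10000 popcount=1 -> skip
r=17=10001 popcount=2 -> KEEP
Kept rows: 5 6 9 10 12 17

Answer: 5 6 9 10 12 17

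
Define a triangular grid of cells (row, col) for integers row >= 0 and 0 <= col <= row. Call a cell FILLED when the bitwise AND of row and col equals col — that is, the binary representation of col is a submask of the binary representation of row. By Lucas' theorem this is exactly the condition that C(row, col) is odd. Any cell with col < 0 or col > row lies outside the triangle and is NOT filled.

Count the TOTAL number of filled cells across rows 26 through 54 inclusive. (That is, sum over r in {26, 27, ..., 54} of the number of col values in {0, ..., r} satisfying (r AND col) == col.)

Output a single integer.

r26=11010 pc3: +8 =8
r27=11011 pc4: +16 =24
r28=11100 pc3: +8 =32
r29=11101 pc4: +16 =48
r30=11110 pc4: +16 =64
r31=11111 pc5: +32 =96
r32=100000 pc1: +2 =98
r33=100001 pc2: +4 =102
r34=100010 pc2: +4 =106
r35=100011 pc3: +8 =114
r36=100100 pc2: +4 =118
r37=100101 pc3: +8 =126
r38=100110 pc3: +8 =134
r39=100111 pc4: +16 =150
r40=101000 pc2: +4 =154
r41=101001 pc3: +8 =162
r42=101010 pc3: +8 =170
r43=101011 pc4: +16 =186
r44=101100 pc3: +8 =194
r45=101101 pc4: +16 =210
r46=101110 pc4: +16 =226
r47=101111 pc5: +32 =258
r48=110000 pc2: +4 =262
r49=110001 pc3: +8 =270
r50=110010 pc3: +8 =278
r51=110011 pc4: +16 =294
r52=110100 pc3: +8 =302
r53=110101 pc4: +16 =318
r54=110110 pc4: +16 =334

Answer: 334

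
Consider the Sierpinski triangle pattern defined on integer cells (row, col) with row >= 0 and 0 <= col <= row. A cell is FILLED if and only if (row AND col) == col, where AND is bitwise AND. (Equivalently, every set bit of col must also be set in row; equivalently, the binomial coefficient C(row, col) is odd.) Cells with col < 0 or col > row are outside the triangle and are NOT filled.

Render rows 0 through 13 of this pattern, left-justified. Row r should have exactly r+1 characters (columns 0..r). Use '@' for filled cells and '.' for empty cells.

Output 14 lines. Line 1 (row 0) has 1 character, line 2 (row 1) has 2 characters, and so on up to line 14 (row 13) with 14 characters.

Answer: @
@@
@.@
@@@@
@...@
@@..@@
@.@.@.@
@@@@@@@@
@.......@
@@......@@
@.@.....@.@
@@@@....@@@@
@...@...@...@
@@..@@..@@..@@

Derivation:
r0=0: @
r1=1: @@
r2=10: @.@
r3=11: @@@@
r4=100: @...@
r5=101: @@..@@
r6=110: @.@.@.@
r7=111: @@@@@@@@
r8=1000: @.......@
r9=1001: @@......@@
r10=1010: @.@.....@.@
r11=1011: @@@@....@@@@
r12=1100: @...@...@...@
r13=1101: @@..@@..@@..@@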